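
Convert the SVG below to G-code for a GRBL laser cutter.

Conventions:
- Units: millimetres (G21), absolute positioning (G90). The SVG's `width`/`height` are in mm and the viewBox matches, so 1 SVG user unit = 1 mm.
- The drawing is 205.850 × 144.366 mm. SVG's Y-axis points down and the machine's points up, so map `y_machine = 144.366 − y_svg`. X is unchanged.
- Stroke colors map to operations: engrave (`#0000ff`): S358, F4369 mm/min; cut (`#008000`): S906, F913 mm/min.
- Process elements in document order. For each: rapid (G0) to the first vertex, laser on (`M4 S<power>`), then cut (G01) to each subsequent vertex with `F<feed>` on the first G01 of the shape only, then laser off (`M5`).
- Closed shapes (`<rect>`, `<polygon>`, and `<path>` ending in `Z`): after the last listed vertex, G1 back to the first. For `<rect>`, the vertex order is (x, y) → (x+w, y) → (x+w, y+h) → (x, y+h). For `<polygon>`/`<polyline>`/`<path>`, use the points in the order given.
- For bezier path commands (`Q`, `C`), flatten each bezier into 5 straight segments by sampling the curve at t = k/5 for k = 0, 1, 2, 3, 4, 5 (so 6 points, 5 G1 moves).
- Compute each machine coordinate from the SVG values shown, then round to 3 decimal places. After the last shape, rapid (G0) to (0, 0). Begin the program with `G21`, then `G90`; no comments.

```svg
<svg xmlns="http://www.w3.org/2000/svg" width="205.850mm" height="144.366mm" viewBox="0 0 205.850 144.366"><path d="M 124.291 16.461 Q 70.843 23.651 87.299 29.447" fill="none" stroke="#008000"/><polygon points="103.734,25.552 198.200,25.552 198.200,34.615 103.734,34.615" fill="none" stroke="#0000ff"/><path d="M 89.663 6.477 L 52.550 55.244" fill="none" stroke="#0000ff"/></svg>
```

1 u = 1 mm; y_m = 144.366 − y.

[1] `<path>` quadratic bezier, #008000→cut S906 F913: (124.291,127.905) → (105.708,125.085) → (92.717,122.376) → (85.319,119.779) → (83.513,117.293) → (87.299,114.919)

[2] `<polygon>` rectangle, #0000ff→engrave S358 F4369: (103.734,118.814) → (198.200,118.814) → (198.200,109.751) → (103.734,109.751) → (103.734,118.814) (closed)

[3] `<path>` line segment, #0000ff→engrave S358 F4369: (89.663,137.889) → (52.550,89.122)

G21
G90
G0 X124.291 Y127.905
M4 S906
G01 X105.708 Y125.085 F913
G01 X92.717 Y122.376
G01 X85.319 Y119.779
G01 X83.513 Y117.293
G01 X87.299 Y114.919
M5
G0 X103.734 Y118.814
M4 S358
G01 X198.200 Y118.814 F4369
G01 X198.200 Y109.751
G01 X103.734 Y109.751
G01 X103.734 Y118.814
M5
G0 X89.663 Y137.889
M4 S358
G01 X52.550 Y89.122 F4369
M5
G0 X0.000 Y0.000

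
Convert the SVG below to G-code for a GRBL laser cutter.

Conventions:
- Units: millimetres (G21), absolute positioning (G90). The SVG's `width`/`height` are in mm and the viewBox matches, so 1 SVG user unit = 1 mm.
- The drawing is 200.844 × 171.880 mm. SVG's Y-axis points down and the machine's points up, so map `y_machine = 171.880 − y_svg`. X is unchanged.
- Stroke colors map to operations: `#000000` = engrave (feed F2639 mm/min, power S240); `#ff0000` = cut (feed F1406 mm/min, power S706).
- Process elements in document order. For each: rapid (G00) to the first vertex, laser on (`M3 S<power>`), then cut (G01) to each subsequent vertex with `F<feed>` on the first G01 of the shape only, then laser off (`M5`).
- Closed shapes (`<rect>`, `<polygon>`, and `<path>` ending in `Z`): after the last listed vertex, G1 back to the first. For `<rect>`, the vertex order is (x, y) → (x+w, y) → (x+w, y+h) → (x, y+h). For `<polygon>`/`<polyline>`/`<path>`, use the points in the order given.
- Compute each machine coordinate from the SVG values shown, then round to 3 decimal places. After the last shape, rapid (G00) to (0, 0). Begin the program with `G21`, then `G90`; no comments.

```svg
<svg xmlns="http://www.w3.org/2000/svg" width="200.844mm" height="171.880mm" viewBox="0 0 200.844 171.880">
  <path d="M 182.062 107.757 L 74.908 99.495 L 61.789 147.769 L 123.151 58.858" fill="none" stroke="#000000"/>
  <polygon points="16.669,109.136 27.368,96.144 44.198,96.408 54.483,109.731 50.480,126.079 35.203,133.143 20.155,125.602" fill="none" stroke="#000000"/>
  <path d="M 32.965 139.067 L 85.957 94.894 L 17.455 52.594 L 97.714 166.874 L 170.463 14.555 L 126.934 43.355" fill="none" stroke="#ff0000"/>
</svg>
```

G21
G90
G00 X182.062 Y64.123
M3 S240
G01 X74.908 Y72.385 F2639
G01 X61.789 Y24.111
G01 X123.151 Y113.022
M5
G00 X16.669 Y62.744
M3 S240
G01 X27.368 Y75.736 F2639
G01 X44.198 Y75.472
G01 X54.483 Y62.149
G01 X50.480 Y45.801
G01 X35.203 Y38.737
G01 X20.155 Y46.278
G01 X16.669 Y62.744
M5
G00 X32.965 Y32.813
M3 S706
G01 X85.957 Y76.986 F1406
G01 X17.455 Y119.286
G01 X97.714 Y5.006
G01 X170.463 Y157.325
G01 X126.934 Y128.525
M5
G00 X0.000 Y0.000

viewBox `0 0 200.844 171.880` with mm width/height → 1 unit = 1 mm. Flip: y_m = 171.880 − y_svg.

**Shape 1** — `<path>` open polyline, stroke `#000000` → engrave (S240, F2639). Machine vertices: (182.062,64.123) → (74.908,72.385) → (61.789,24.111) → (123.151,113.022). Open path.

**Shape 2** — `<polygon>` regular polygon, stroke `#000000` → engrave (S240, F2639). Machine vertices: (16.669,62.744) → (27.368,75.736) → (44.198,75.472) → (54.483,62.149) → (50.480,45.801) → (35.203,38.737) → (20.155,46.278) → (16.669,62.744). Closed: final G1 returns to the first vertex.

**Shape 3** — `<path>` open polyline, stroke `#ff0000` → cut (S706, F1406). Machine vertices: (32.965,32.813) → (85.957,76.986) → (17.455,119.286) → (97.714,5.006) → (170.463,157.325) → (126.934,128.525). Open path.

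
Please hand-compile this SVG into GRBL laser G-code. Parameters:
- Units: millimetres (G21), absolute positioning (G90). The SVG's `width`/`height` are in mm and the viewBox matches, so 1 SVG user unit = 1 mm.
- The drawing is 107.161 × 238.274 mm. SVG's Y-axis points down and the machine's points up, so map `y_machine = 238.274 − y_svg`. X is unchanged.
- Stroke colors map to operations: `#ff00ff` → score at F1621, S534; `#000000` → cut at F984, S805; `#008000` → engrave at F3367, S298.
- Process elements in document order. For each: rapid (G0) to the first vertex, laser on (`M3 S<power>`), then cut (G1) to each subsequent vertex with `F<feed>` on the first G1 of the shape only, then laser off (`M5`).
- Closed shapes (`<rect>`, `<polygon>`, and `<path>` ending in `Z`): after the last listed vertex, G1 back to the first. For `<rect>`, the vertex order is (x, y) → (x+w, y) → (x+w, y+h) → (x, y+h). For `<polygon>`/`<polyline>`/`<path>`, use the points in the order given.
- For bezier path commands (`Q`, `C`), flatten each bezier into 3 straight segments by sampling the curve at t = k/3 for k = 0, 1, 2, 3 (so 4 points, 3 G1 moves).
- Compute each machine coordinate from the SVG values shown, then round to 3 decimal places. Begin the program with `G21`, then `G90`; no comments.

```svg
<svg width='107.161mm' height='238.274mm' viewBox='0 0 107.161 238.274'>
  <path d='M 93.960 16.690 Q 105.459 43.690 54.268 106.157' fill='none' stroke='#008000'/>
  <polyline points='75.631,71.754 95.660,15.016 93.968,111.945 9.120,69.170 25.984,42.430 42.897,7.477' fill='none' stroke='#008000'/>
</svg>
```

viewBox `0 0 107.161 238.274` with mm width/height → 1 unit = 1 mm. Flip: y_m = 238.274 − y_svg.

**Shape 1** — `<path>` quadratic bezier, stroke `#008000` → engrave (S298, F3367). Control points (SVG): P0=(93.960,16.690), P1=(105.459,43.690), P2=(54.268,106.157); sampled at t=k/3. Machine vertices: (93.960,221.584) → (94.660,199.643) → (81.430,169.821) → (54.268,132.117). Open path.

**Shape 2** — `<polyline>` open polyline, stroke `#008000` → engrave (S298, F3367). Machine vertices: (75.631,166.520) → (95.660,223.258) → (93.968,126.329) → (9.120,169.104) → (25.984,195.844) → (42.897,230.797). Open path.

G21
G90
G0 X93.960 Y221.584
M3 S298
G1 X94.660 Y199.643 F3367
G1 X81.430 Y169.821
G1 X54.268 Y132.117
M5
G0 X75.631 Y166.520
M3 S298
G1 X95.660 Y223.258 F3367
G1 X93.968 Y126.329
G1 X9.120 Y169.104
G1 X25.984 Y195.844
G1 X42.897 Y230.797
M5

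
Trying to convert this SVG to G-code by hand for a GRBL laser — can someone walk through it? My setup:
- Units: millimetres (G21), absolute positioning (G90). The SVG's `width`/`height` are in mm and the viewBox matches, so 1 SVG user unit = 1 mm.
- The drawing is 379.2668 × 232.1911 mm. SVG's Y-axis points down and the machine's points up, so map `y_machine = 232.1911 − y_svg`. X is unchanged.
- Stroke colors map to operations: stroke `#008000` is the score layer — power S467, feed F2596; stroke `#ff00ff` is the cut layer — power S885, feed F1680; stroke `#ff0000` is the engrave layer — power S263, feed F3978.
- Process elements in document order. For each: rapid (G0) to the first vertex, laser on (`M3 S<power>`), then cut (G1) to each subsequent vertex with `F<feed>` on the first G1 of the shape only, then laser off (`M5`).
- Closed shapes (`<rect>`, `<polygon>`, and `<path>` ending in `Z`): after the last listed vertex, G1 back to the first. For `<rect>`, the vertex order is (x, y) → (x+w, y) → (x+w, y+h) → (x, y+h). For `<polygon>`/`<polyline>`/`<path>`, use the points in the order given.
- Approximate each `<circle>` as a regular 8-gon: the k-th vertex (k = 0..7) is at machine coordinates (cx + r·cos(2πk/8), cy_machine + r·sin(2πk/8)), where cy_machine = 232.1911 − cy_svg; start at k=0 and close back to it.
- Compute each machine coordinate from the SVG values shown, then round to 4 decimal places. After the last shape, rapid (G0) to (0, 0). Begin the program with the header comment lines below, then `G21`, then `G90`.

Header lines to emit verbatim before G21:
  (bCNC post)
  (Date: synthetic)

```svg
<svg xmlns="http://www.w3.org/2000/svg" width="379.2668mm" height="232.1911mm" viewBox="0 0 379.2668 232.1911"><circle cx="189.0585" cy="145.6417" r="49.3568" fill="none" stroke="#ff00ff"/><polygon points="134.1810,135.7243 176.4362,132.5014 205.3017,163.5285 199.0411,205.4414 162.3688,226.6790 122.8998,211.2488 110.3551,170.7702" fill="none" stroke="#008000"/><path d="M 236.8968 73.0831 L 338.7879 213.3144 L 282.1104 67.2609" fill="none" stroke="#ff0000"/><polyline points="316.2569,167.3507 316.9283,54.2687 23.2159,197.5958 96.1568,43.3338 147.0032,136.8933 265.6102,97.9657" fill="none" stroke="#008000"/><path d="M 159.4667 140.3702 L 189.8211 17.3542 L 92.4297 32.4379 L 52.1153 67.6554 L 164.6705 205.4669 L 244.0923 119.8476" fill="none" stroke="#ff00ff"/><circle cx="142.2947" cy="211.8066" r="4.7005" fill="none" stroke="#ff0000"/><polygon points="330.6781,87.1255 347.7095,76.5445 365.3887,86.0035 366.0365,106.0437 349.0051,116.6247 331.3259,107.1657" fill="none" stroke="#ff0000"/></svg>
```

(bCNC post)
(Date: synthetic)
G21
G90
G0 X238.4153 Y86.5494
M3 S885
G1 X223.9590 Y121.4499 F1680
G1 X189.0585 Y135.9062
G1 X154.1580 Y121.4499
G1 X139.7017 Y86.5494
G1 X154.1580 Y51.6489
G1 X189.0585 Y37.1926
G1 X223.9590 Y51.6489
G1 X238.4153 Y86.5494
M5
G0 X134.1810 Y96.4668
M3 S467
G1 X176.4362 Y99.6897 F2596
G1 X205.3017 Y68.6626
G1 X199.0411 Y26.7497
G1 X162.3688 Y5.5121
G1 X122.8998 Y20.9423
G1 X110.3551 Y61.4209
G1 X134.1810 Y96.4668
M5
G0 X236.8968 Y159.1080
M3 S263
G1 X338.7879 Y18.8767 F3978
G1 X282.1104 Y164.9302
M5
G0 X316.2569 Y64.8404
M3 S467
G1 X316.9283 Y177.9224 F2596
G1 X23.2159 Y34.5953
G1 X96.1568 Y188.8573
G1 X147.0032 Y95.2978
G1 X265.6102 Y134.2254
M5
G0 X159.4667 Y91.8209
M3 S885
G1 X189.8211 Y214.8369 F1680
G1 X92.4297 Y199.7532
G1 X52.1153 Y164.5357
G1 X164.6705 Y26.7242
G1 X244.0923 Y112.3435
M5
G0 X146.9952 Y20.3845
M3 S263
G1 X145.6185 Y23.7083 F3978
G1 X142.2947 Y25.0850
G1 X138.9709 Y23.7083
G1 X137.5942 Y20.3845
G1 X138.9709 Y17.0607
G1 X142.2947 Y15.6840
G1 X145.6185 Y17.0607
G1 X146.9952 Y20.3845
M5
G0 X330.6781 Y145.0656
M3 S263
G1 X347.7095 Y155.6466 F3978
G1 X365.3887 Y146.1876
G1 X366.0365 Y126.1474
G1 X349.0051 Y115.5664
G1 X331.3259 Y125.0254
G1 X330.6781 Y145.0656
M5
G0 X0.0000 Y0.0000

1 u = 1 mm; y_m = 232.1911 − y.

[1] `<circle>` circle, #ff00ff→cut S885 F1680: (238.4153,86.5494) → (223.9590,121.4499) → (189.0585,135.9062) → (154.1580,121.4499) → (139.7017,86.5494) → (154.1580,51.6489) → (189.0585,37.1926) → (223.9590,51.6489) → (238.4153,86.5494) (closed)

[2] `<polygon>` regular polygon, #008000→score S467 F2596: (134.1810,96.4668) → (176.4362,99.6897) → (205.3017,68.6626) → (199.0411,26.7497) → (162.3688,5.5121) → (122.8998,20.9423) → (110.3551,61.4209) → (134.1810,96.4668) (closed)

[3] `<path>` open polyline, #ff0000→engrave S263 F3978: (236.8968,159.1080) → (338.7879,18.8767) → (282.1104,164.9302)

[4] `<polyline>` open polyline, #008000→score S467 F2596: (316.2569,64.8404) → (316.9283,177.9224) → (23.2159,34.5953) → (96.1568,188.8573) → (147.0032,95.2978) → (265.6102,134.2254)

[5] `<path>` open polyline, #ff00ff→cut S885 F1680: (159.4667,91.8209) → (189.8211,214.8369) → (92.4297,199.7532) → (52.1153,164.5357) → (164.6705,26.7242) → (244.0923,112.3435)

[6] `<circle>` circle, #ff0000→engrave S263 F3978: (146.9952,20.3845) → (145.6185,23.7083) → (142.2947,25.0850) → (138.9709,23.7083) → (137.5942,20.3845) → (138.9709,17.0607) → (142.2947,15.6840) → (145.6185,17.0607) → (146.9952,20.3845) (closed)

[7] `<polygon>` regular polygon, #ff0000→engrave S263 F3978: (330.6781,145.0656) → (347.7095,155.6466) → (365.3887,146.1876) → (366.0365,126.1474) → (349.0051,115.5664) → (331.3259,125.0254) → (330.6781,145.0656) (closed)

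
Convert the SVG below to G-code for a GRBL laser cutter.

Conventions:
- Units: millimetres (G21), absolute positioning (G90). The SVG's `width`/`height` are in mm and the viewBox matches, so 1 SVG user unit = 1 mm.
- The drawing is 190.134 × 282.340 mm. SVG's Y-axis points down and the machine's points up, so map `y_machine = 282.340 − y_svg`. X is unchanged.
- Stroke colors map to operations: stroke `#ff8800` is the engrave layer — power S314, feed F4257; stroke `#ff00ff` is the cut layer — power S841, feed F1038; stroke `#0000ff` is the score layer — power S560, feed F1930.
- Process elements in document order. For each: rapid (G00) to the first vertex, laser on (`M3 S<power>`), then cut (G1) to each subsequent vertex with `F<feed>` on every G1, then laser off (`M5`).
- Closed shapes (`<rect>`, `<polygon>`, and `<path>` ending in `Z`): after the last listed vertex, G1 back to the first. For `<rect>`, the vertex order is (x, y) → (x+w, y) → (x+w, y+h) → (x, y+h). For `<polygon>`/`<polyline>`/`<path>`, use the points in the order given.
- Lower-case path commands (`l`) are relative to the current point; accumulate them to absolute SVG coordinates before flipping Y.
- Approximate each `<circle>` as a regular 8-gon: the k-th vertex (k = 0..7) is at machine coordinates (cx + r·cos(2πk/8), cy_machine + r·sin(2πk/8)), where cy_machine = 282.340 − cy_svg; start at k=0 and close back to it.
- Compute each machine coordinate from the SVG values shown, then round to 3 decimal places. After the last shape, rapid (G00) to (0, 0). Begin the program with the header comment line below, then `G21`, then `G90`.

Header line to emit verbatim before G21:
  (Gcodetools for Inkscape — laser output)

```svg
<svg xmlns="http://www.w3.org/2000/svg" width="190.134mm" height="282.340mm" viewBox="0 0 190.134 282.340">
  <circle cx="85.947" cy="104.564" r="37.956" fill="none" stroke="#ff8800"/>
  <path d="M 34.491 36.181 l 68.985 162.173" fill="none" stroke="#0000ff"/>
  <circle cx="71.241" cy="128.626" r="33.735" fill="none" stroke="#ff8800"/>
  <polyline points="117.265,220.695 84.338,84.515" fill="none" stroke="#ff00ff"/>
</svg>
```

(Gcodetools for Inkscape — laser output)
G21
G90
G00 X123.903 Y177.776
M3 S314
G1 X112.786 Y204.615 F4257
G1 X85.947 Y215.732 F4257
G1 X59.108 Y204.615 F4257
G1 X47.991 Y177.776 F4257
G1 X59.108 Y150.937 F4257
G1 X85.947 Y139.820 F4257
G1 X112.786 Y150.937 F4257
G1 X123.903 Y177.776 F4257
M5
G00 X34.491 Y246.159
M3 S560
G1 X103.476 Y83.986 F1930
M5
G00 X104.976 Y153.714
M3 S314
G1 X95.095 Y177.568 F4257
G1 X71.241 Y187.449 F4257
G1 X47.387 Y177.568 F4257
G1 X37.506 Y153.714 F4257
G1 X47.387 Y129.860 F4257
G1 X71.241 Y119.979 F4257
G1 X95.095 Y129.860 F4257
G1 X104.976 Y153.714 F4257
M5
G00 X117.265 Y61.645
M3 S841
G1 X84.338 Y197.825 F1038
M5
G00 X0.000 Y0.000

viewBox `0 0 190.134 282.340` with mm width/height → 1 unit = 1 mm. Flip: y_m = 282.340 − y_svg.

**Shape 1** — `<circle>` circle, stroke `#ff8800` → engrave (S314, F4257). Machine vertices: (123.903,177.776) → (112.786,204.615) → (85.947,215.732) → (59.108,204.615) → (47.991,177.776) → (59.108,150.937) → (85.947,139.820) → (112.786,150.937) → (123.903,177.776). Closed: final G1 returns to the first vertex.

**Shape 2** — `<path>` line segment, stroke `#0000ff` → score (S560, F1930). Machine vertices: (34.491,246.159) → (103.476,83.986). Open path.

**Shape 3** — `<circle>` circle, stroke `#ff8800` → engrave (S314, F4257). Machine vertices: (104.976,153.714) → (95.095,177.568) → (71.241,187.449) → (47.387,177.568) → (37.506,153.714) → (47.387,129.860) → (71.241,119.979) → (95.095,129.860) → (104.976,153.714). Closed: final G1 returns to the first vertex.

**Shape 4** — `<polyline>` line segment, stroke `#ff00ff` → cut (S841, F1038). Machine vertices: (117.265,61.645) → (84.338,197.825). Open path.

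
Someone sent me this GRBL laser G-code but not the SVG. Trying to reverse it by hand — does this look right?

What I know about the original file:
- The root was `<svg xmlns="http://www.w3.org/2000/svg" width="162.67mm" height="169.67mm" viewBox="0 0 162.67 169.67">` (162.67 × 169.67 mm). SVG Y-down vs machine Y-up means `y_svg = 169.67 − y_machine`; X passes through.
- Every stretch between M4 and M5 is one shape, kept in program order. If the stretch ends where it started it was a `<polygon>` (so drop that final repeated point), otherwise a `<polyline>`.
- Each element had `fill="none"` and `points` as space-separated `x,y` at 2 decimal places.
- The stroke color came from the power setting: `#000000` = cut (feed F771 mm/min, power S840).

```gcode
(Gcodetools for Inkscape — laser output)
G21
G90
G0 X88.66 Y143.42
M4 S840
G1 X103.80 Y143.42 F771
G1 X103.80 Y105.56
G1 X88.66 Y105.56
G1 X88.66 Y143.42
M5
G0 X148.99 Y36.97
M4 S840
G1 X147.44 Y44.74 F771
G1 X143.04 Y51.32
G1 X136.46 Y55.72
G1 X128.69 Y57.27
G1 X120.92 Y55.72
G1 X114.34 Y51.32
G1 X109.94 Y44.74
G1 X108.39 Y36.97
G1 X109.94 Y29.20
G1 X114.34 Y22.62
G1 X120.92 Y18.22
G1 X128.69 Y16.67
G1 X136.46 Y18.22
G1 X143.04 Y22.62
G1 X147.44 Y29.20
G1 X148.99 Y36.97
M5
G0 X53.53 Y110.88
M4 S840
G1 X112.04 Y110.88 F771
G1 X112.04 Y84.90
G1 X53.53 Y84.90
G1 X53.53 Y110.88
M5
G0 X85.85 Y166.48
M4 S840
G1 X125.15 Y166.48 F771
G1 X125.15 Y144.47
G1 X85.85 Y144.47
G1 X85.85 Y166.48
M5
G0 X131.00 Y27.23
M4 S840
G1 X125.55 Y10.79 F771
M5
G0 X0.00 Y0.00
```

<svg xmlns="http://www.w3.org/2000/svg" width="162.67mm" height="169.67mm" viewBox="0 0 162.67 169.67">
  <polygon points="88.66,26.25 103.80,26.25 103.80,64.11 88.66,64.11" fill="none" stroke="#000000"/>
  <polygon points="148.99,132.70 147.44,124.93 143.04,118.35 136.46,113.95 128.69,112.40 120.92,113.95 114.34,118.35 109.94,124.93 108.39,132.70 109.94,140.47 114.34,147.05 120.92,151.45 128.69,153.00 136.46,151.45 143.04,147.05 147.44,140.47" fill="none" stroke="#000000"/>
  <polygon points="53.53,58.79 112.04,58.79 112.04,84.77 53.53,84.77" fill="none" stroke="#000000"/>
  <polygon points="85.85,3.19 125.15,3.19 125.15,25.20 85.85,25.20" fill="none" stroke="#000000"/>
  <polyline points="131.00,142.44 125.55,158.88" fill="none" stroke="#000000"/>
</svg>

y_svg = 169.67 − y_m. Every run uses S840, so all elements get stroke `#000000` (cut).

[1] closed run; points: 88.66,26.25 103.80,26.25 103.80,64.11 88.66,64.11

[2] closed run; points: 148.99,132.70 147.44,124.93 143.04,118.35 136.46,113.95 128.69,112.40 120.92,113.95 114.34,118.35 109.94,124.93 108.39,132.70 109.94,140.47 114.34,147.05 120.92,151.45 128.69,153.00 136.46,151.45 143.04,147.05 147.44,140.47

[3] closed run; points: 53.53,58.79 112.04,58.79 112.04,84.77 53.53,84.77

[4] closed run; points: 85.85,3.19 125.15,3.19 125.15,25.20 85.85,25.20

[5] open run; points: 131.00,142.44 125.55,158.88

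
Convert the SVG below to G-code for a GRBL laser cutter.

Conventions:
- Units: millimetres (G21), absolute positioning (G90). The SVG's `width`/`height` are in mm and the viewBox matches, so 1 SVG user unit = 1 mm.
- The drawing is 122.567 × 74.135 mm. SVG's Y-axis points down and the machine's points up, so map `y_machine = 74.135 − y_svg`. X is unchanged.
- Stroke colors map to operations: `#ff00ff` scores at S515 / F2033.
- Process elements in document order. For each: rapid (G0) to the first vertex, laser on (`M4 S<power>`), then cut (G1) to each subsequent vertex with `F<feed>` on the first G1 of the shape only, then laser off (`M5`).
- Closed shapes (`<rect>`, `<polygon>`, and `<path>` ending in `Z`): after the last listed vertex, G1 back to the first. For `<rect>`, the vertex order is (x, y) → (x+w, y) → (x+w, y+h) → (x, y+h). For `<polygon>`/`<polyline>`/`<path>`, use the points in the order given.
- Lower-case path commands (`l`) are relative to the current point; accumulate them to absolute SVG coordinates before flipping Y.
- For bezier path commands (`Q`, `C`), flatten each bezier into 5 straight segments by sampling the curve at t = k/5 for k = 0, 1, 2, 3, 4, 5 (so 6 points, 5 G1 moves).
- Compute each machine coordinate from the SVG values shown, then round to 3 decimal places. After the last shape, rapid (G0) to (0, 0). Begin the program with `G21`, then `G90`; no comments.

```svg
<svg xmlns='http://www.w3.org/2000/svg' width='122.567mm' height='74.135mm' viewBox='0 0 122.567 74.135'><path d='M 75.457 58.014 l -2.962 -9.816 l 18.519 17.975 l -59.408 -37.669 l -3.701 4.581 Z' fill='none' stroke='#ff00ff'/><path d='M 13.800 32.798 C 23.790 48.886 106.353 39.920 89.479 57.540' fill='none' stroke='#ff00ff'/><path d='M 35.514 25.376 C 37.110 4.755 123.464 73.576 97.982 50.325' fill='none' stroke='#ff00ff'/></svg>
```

G21
G90
G0 X75.457 Y16.121
M4 S515
G1 X72.495 Y25.937 F2033
G1 X91.014 Y7.962
G1 X31.606 Y45.631
G1 X27.905 Y41.050
G1 X75.457 Y16.121
M5
G0 X13.800 Y41.337
M4 S515
G1 X27.127 Y34.278 F2033
G1 X49.614 Y30.752
G1 X73.007 Y28.283
G1 X89.047 Y24.390
G1 X89.479 Y16.595
M5
G0 X35.514 Y48.759
M4 S515
G1 X45.070 Y51.851 F2033
G1 X65.531 Y42.189
G1 X87.461 Y28.486
G1 X101.424 Y19.456
G1 X97.982 Y23.810
M5
G0 X0.000 Y0.000

viewBox `0 0 122.567 74.135` with mm width/height → 1 unit = 1 mm. Flip: y_m = 74.135 − y_svg.

**Shape 1** — `<path>` closed polygon, stroke `#ff00ff` → score (S515, F2033). Machine vertices: (75.457,16.121) → (72.495,25.937) → (91.014,7.962) → (31.606,45.631) → (27.905,41.050) → (75.457,16.121). Closed: final G1 returns to the first vertex.

**Shape 2** — `<path>` cubic bezier, stroke `#ff00ff` → score (S515, F2033). Control points (SVG): P0=(13.800,32.798), P1=(23.790,48.886), P2=(106.353,39.920), P3=(89.479,57.540); sampled at t=k/5. Machine vertices: (13.800,41.337) → (27.127,34.278) → (49.614,30.752) → (73.007,28.283) → (89.047,24.390) → (89.479,16.595). Open path.

**Shape 3** — `<path>` cubic bezier, stroke `#ff00ff` → score (S515, F2033). Control points (SVG): P0=(35.514,25.376), P1=(37.110,4.755), P2=(123.464,73.576), P3=(97.982,50.325); sampled at t=k/5. Machine vertices: (35.514,48.759) → (45.070,51.851) → (65.531,42.189) → (87.461,28.486) → (101.424,19.456) → (97.982,23.810). Open path.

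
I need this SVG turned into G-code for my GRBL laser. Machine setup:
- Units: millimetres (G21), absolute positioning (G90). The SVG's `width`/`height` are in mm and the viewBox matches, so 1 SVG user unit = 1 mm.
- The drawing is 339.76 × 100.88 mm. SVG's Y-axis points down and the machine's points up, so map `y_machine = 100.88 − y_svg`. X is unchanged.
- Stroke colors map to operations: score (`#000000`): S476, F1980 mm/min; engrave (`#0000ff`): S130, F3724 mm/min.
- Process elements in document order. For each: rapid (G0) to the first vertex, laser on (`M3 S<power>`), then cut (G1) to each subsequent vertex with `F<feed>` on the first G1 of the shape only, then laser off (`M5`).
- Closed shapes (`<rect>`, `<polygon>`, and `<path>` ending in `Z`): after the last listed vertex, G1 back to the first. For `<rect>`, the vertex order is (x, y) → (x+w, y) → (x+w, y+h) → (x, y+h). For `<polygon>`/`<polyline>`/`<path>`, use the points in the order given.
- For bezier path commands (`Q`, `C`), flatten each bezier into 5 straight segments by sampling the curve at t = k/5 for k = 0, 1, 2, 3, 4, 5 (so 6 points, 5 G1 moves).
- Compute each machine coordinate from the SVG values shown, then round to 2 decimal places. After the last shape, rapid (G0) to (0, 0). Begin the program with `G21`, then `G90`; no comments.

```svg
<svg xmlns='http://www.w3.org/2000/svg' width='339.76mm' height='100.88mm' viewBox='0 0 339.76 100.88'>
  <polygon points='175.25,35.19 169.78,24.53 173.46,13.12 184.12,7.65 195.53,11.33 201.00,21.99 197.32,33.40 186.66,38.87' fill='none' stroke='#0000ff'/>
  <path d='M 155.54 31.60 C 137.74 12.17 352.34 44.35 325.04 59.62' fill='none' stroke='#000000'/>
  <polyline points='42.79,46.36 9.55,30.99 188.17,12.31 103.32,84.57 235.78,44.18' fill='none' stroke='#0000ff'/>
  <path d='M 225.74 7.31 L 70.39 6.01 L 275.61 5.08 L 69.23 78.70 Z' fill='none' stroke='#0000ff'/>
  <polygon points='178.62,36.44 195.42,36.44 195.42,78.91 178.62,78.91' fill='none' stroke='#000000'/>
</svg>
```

viewBox `0 0 339.76 100.88` with mm width/height → 1 unit = 1 mm. Flip: y_m = 100.88 − y_svg.

**Shape 1** — `<polygon>` regular polygon, stroke `#0000ff` → engrave (S130, F3724). Machine vertices: (175.25,65.69) → (169.78,76.35) → (173.46,87.76) → (184.12,93.23) → (195.53,89.55) → (201.00,78.89) → (197.32,67.48) → (186.66,62.01) → (175.25,65.69). Closed: final G1 returns to the first vertex.

**Shape 2** — `<path>` cubic bezier, stroke `#000000` → score (S476, F1980). Control points (SVG): P0=(155.54,31.60), P1=(137.74,12.17), P2=(352.34,44.35), P3=(325.04,59.62); sampled at t=k/5. Machine vertices: (155.54,69.28) → (168.95,75.29) → (215.38,72.21) → (272.04,63.32) → (316.19,51.90) → (325.04,41.26). Open path.

**Shape 3** — `<polyline>` open polyline, stroke `#0000ff` → engrave (S130, F3724). Machine vertices: (42.79,54.52) → (9.55,69.89) → (188.17,88.57) → (103.32,16.31) → (235.78,56.70). Open path.

**Shape 4** — `<path>` closed polygon, stroke `#0000ff` → engrave (S130, F3724). Machine vertices: (225.74,93.57) → (70.39,94.87) → (275.61,95.80) → (69.23,22.18) → (225.74,93.57). Closed: final G1 returns to the first vertex.

**Shape 5** — `<polygon>` rectangle, stroke `#000000` → score (S476, F1980). Machine vertices: (178.62,64.44) → (195.42,64.44) → (195.42,21.97) → (178.62,21.97) → (178.62,64.44). Closed: final G1 returns to the first vertex.

G21
G90
G0 X175.25 Y65.69
M3 S130
G1 X169.78 Y76.35 F3724
G1 X173.46 Y87.76
G1 X184.12 Y93.23
G1 X195.53 Y89.55
G1 X201.00 Y78.89
G1 X197.32 Y67.48
G1 X186.66 Y62.01
G1 X175.25 Y65.69
M5
G0 X155.54 Y69.28
M3 S476
G1 X168.95 Y75.29 F1980
G1 X215.38 Y72.21
G1 X272.04 Y63.32
G1 X316.19 Y51.90
G1 X325.04 Y41.26
M5
G0 X42.79 Y54.52
M3 S130
G1 X9.55 Y69.89 F3724
G1 X188.17 Y88.57
G1 X103.32 Y16.31
G1 X235.78 Y56.70
M5
G0 X225.74 Y93.57
M3 S130
G1 X70.39 Y94.87 F3724
G1 X275.61 Y95.80
G1 X69.23 Y22.18
G1 X225.74 Y93.57
M5
G0 X178.62 Y64.44
M3 S476
G1 X195.42 Y64.44 F1980
G1 X195.42 Y21.97
G1 X178.62 Y21.97
G1 X178.62 Y64.44
M5
G0 X0.00 Y0.00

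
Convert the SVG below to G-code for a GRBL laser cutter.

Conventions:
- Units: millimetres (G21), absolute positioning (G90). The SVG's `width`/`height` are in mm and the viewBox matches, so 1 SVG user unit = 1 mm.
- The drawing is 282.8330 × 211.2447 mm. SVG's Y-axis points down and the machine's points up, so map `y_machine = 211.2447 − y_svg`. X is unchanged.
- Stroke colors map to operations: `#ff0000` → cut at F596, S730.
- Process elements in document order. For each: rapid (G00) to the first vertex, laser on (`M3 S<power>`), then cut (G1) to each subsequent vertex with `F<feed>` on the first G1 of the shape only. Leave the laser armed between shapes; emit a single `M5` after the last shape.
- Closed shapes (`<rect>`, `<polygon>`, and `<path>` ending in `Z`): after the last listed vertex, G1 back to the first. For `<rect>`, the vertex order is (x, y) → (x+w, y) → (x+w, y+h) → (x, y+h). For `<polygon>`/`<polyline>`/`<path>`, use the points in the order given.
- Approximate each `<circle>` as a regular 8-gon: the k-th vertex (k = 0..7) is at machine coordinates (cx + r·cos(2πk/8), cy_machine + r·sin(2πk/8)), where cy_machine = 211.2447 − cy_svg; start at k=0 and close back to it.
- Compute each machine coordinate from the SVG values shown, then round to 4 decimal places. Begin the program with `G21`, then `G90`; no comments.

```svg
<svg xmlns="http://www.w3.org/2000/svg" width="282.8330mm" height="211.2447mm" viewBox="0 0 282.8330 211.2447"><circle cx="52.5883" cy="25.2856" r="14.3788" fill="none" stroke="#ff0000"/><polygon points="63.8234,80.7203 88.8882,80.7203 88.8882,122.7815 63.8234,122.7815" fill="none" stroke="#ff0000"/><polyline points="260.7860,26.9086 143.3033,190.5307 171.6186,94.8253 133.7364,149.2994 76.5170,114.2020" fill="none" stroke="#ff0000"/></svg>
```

G21
G90
G00 X66.9671 Y185.9591
M3 S730
G1 X62.7556 Y196.1264 F596
G1 X52.5883 Y200.3379
G1 X42.4210 Y196.1264
G1 X38.2095 Y185.9591
G1 X42.4210 Y175.7918
G1 X52.5883 Y171.5803
G1 X62.7556 Y175.7918
G1 X66.9671 Y185.9591
G00 X63.8234 Y130.5244
M3 S730
G1 X88.8882 Y130.5244 F596
G1 X88.8882 Y88.4632
G1 X63.8234 Y88.4632
G1 X63.8234 Y130.5244
G00 X260.7860 Y184.3361
M3 S730
G1 X143.3033 Y20.7140 F596
G1 X171.6186 Y116.4194
G1 X133.7364 Y61.9453
G1 X76.5170 Y97.0427
M5

viewBox `0 0 282.8330 211.2447` with mm width/height → 1 unit = 1 mm. Flip: y_m = 211.2447 − y_svg.

**Shape 1** — `<circle>` circle, stroke `#ff0000` → cut (S730, F596). Machine vertices: (66.9671,185.9591) → (62.7556,196.1264) → (52.5883,200.3379) → (42.4210,196.1264) → (38.2095,185.9591) → (42.4210,175.7918) → (52.5883,171.5803) → (62.7556,175.7918) → (66.9671,185.9591). Closed: final G1 returns to the first vertex.

**Shape 2** — `<polygon>` rectangle, stroke `#ff0000` → cut (S730, F596). Machine vertices: (63.8234,130.5244) → (88.8882,130.5244) → (88.8882,88.4632) → (63.8234,88.4632) → (63.8234,130.5244). Closed: final G1 returns to the first vertex.

**Shape 3** — `<polyline>` open polyline, stroke `#ff0000` → cut (S730, F596). Machine vertices: (260.7860,184.3361) → (143.3033,20.7140) → (171.6186,116.4194) → (133.7364,61.9453) → (76.5170,97.0427). Open path.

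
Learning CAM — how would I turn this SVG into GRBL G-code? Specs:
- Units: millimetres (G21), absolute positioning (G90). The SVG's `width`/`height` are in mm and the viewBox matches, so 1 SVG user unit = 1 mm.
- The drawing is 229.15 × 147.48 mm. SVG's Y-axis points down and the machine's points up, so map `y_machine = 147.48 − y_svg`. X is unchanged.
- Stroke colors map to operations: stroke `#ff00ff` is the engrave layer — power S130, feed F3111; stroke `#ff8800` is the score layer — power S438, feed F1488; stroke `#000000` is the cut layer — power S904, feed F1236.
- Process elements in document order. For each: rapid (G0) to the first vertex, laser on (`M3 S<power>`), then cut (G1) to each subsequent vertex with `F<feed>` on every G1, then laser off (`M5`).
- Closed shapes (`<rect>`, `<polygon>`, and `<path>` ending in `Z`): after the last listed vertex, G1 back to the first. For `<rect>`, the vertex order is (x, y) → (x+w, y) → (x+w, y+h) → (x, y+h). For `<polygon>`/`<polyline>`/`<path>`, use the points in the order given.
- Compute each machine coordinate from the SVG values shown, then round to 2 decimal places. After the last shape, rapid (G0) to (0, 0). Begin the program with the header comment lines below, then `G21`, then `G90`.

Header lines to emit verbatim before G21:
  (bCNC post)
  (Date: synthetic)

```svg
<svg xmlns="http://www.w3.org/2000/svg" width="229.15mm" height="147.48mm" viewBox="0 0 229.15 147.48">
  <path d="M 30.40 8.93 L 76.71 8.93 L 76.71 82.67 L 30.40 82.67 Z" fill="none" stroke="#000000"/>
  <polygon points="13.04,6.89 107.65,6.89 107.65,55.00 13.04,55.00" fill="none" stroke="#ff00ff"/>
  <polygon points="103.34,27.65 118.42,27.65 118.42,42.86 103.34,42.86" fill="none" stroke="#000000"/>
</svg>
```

(bCNC post)
(Date: synthetic)
G21
G90
G0 X30.40 Y138.55
M3 S904
G1 X76.71 Y138.55 F1236
G1 X76.71 Y64.81 F1236
G1 X30.40 Y64.81 F1236
G1 X30.40 Y138.55 F1236
M5
G0 X13.04 Y140.59
M3 S130
G1 X107.65 Y140.59 F3111
G1 X107.65 Y92.48 F3111
G1 X13.04 Y92.48 F3111
G1 X13.04 Y140.59 F3111
M5
G0 X103.34 Y119.83
M3 S904
G1 X118.42 Y119.83 F1236
G1 X118.42 Y104.62 F1236
G1 X103.34 Y104.62 F1236
G1 X103.34 Y119.83 F1236
M5
G0 X0.00 Y0.00

viewBox `0 0 229.15 147.48` with mm width/height → 1 unit = 1 mm. Flip: y_m = 147.48 − y_svg.

**Shape 1** — `<path>` rectangle, stroke `#000000` → cut (S904, F1236). Machine vertices: (30.40,138.55) → (76.71,138.55) → (76.71,64.81) → (30.40,64.81) → (30.40,138.55). Closed: final G1 returns to the first vertex.

**Shape 2** — `<polygon>` rectangle, stroke `#ff00ff` → engrave (S130, F3111). Machine vertices: (13.04,140.59) → (107.65,140.59) → (107.65,92.48) → (13.04,92.48) → (13.04,140.59). Closed: final G1 returns to the first vertex.

**Shape 3** — `<polygon>` rectangle, stroke `#000000` → cut (S904, F1236). Machine vertices: (103.34,119.83) → (118.42,119.83) → (118.42,104.62) → (103.34,104.62) → (103.34,119.83). Closed: final G1 returns to the first vertex.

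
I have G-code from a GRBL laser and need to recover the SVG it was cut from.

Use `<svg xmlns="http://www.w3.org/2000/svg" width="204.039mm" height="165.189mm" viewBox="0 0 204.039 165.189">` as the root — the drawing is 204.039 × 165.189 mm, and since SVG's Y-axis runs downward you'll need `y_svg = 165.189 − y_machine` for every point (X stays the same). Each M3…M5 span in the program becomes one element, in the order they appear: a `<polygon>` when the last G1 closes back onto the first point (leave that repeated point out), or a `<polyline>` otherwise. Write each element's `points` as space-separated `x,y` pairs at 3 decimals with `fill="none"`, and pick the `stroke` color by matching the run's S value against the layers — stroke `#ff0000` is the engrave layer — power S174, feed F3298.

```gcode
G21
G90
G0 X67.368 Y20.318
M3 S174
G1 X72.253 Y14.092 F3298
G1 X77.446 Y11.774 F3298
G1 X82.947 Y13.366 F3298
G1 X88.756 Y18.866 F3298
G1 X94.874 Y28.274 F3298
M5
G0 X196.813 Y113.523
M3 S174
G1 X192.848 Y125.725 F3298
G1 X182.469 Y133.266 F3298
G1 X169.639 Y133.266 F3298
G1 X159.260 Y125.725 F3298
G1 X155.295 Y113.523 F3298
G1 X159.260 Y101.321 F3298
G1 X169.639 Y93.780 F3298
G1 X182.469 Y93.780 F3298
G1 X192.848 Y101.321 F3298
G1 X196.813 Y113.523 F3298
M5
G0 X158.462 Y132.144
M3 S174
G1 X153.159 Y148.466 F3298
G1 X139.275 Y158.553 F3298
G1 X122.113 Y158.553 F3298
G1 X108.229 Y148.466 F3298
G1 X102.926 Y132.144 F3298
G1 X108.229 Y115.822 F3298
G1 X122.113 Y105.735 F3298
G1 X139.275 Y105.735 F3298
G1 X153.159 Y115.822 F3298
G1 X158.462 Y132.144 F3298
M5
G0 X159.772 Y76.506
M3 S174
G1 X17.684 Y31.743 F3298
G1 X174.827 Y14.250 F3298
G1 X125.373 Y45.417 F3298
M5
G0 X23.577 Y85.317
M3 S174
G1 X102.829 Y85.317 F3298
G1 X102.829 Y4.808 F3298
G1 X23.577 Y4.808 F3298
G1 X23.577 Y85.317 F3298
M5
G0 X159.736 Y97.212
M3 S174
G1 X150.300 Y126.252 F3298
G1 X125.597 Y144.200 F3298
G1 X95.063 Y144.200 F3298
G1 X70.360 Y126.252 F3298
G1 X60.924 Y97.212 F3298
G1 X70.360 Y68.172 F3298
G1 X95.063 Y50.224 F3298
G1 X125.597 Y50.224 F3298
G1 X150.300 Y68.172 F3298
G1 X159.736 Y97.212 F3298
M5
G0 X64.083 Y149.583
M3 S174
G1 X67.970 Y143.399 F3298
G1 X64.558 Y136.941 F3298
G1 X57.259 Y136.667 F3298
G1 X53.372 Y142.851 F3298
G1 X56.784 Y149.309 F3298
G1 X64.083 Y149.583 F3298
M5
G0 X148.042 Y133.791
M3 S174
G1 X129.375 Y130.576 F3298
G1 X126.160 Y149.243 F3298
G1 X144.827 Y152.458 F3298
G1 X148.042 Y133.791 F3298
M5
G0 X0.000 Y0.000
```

Machine Y-up, SVG Y-down with viewBox height 165.189, so y_svg = 165.189 − y_machine; X carries over. Every run uses S174, so all elements get stroke `#ff0000` (engrave).

Run 1: The run is open, so emit a `<polyline>` with points (Y-flipped): 67.368,144.871 72.253,151.097 77.446,153.415 82.947,151.823 88.756,146.323 94.874,136.915.

Run 2: The run returns to its start, so emit a `<polygon>` with points (Y-flipped): 196.813,51.666 192.848,39.464 182.469,31.923 169.639,31.923 159.260,39.464 155.295,51.666 159.260,63.868 169.639,71.409 182.469,71.409 192.848,63.868.

Run 3: The run returns to its start, so emit a `<polygon>` with points (Y-flipped): 158.462,33.045 153.159,16.723 139.275,6.636 122.113,6.636 108.229,16.723 102.926,33.045 108.229,49.367 122.113,59.454 139.275,59.454 153.159,49.367.

Run 4: The run is open, so emit a `<polyline>` with points (Y-flipped): 159.772,88.683 17.684,133.446 174.827,150.939 125.373,119.772.

Run 5: The run returns to its start, so emit a `<polygon>` with points (Y-flipped): 23.577,79.872 102.829,79.872 102.829,160.381 23.577,160.381.

Run 6: The run returns to its start, so emit a `<polygon>` with points (Y-flipped): 159.736,67.977 150.300,38.937 125.597,20.989 95.063,20.989 70.360,38.937 60.924,67.977 70.360,97.017 95.063,114.965 125.597,114.965 150.300,97.017.

Run 7: The run returns to its start, so emit a `<polygon>` with points (Y-flipped): 64.083,15.606 67.970,21.790 64.558,28.248 57.259,28.522 53.372,22.338 56.784,15.880.

Run 8: The run returns to its start, so emit a `<polygon>` with points (Y-flipped): 148.042,31.398 129.375,34.613 126.160,15.946 144.827,12.731.

<svg xmlns="http://www.w3.org/2000/svg" width="204.039mm" height="165.189mm" viewBox="0 0 204.039 165.189">
  <polyline points="67.368,144.871 72.253,151.097 77.446,153.415 82.947,151.823 88.756,146.323 94.874,136.915" fill="none" stroke="#ff0000"/>
  <polygon points="196.813,51.666 192.848,39.464 182.469,31.923 169.639,31.923 159.260,39.464 155.295,51.666 159.260,63.868 169.639,71.409 182.469,71.409 192.848,63.868" fill="none" stroke="#ff0000"/>
  <polygon points="158.462,33.045 153.159,16.723 139.275,6.636 122.113,6.636 108.229,16.723 102.926,33.045 108.229,49.367 122.113,59.454 139.275,59.454 153.159,49.367" fill="none" stroke="#ff0000"/>
  <polyline points="159.772,88.683 17.684,133.446 174.827,150.939 125.373,119.772" fill="none" stroke="#ff0000"/>
  <polygon points="23.577,79.872 102.829,79.872 102.829,160.381 23.577,160.381" fill="none" stroke="#ff0000"/>
  <polygon points="159.736,67.977 150.300,38.937 125.597,20.989 95.063,20.989 70.360,38.937 60.924,67.977 70.360,97.017 95.063,114.965 125.597,114.965 150.300,97.017" fill="none" stroke="#ff0000"/>
  <polygon points="64.083,15.606 67.970,21.790 64.558,28.248 57.259,28.522 53.372,22.338 56.784,15.880" fill="none" stroke="#ff0000"/>
  <polygon points="148.042,31.398 129.375,34.613 126.160,15.946 144.827,12.731" fill="none" stroke="#ff0000"/>
</svg>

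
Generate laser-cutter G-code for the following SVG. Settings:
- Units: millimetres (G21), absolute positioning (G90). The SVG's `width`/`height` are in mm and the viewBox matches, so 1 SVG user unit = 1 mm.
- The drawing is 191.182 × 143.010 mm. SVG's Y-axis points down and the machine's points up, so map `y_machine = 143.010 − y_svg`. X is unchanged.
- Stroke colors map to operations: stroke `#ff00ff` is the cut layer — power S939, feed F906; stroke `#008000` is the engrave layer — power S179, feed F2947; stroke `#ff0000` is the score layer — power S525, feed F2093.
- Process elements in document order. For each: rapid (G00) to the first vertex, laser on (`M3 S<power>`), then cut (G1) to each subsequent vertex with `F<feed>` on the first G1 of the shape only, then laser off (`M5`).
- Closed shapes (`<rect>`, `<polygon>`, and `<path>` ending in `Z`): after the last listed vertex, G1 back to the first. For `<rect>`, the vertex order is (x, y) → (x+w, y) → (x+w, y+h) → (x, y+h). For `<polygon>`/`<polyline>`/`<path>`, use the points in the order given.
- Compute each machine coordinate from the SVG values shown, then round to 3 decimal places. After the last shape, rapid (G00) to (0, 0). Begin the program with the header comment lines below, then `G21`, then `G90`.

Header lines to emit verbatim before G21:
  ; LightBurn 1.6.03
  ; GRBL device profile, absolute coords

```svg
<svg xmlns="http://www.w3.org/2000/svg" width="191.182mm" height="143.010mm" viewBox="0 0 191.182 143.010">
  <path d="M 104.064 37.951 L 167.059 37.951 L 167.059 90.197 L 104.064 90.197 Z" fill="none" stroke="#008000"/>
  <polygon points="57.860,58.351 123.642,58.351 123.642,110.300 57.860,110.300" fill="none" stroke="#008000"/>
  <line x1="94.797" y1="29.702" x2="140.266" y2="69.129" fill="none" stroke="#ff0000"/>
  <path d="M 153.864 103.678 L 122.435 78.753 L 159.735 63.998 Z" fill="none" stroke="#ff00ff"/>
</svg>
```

1 u = 1 mm; y_m = 143.010 − y.

[1] `<path>` rectangle, #008000→engrave S179 F2947: (104.064,105.059) → (167.059,105.059) → (167.059,52.813) → (104.064,52.813) → (104.064,105.059) (closed)

[2] `<polygon>` rectangle, #008000→engrave S179 F2947: (57.860,84.659) → (123.642,84.659) → (123.642,32.710) → (57.860,32.710) → (57.860,84.659) (closed)

[3] `<line>` line segment, #ff0000→score S525 F2093: (94.797,113.308) → (140.266,73.881)

[4] `<path>` regular polygon, #ff00ff→cut S939 F906: (153.864,39.332) → (122.435,64.257) → (159.735,79.012) → (153.864,39.332) (closed)

; LightBurn 1.6.03
; GRBL device profile, absolute coords
G21
G90
G00 X104.064 Y105.059
M3 S179
G1 X167.059 Y105.059 F2947
G1 X167.059 Y52.813
G1 X104.064 Y52.813
G1 X104.064 Y105.059
M5
G00 X57.860 Y84.659
M3 S179
G1 X123.642 Y84.659 F2947
G1 X123.642 Y32.710
G1 X57.860 Y32.710
G1 X57.860 Y84.659
M5
G00 X94.797 Y113.308
M3 S525
G1 X140.266 Y73.881 F2093
M5
G00 X153.864 Y39.332
M3 S939
G1 X122.435 Y64.257 F906
G1 X159.735 Y79.012
G1 X153.864 Y39.332
M5
G00 X0.000 Y0.000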